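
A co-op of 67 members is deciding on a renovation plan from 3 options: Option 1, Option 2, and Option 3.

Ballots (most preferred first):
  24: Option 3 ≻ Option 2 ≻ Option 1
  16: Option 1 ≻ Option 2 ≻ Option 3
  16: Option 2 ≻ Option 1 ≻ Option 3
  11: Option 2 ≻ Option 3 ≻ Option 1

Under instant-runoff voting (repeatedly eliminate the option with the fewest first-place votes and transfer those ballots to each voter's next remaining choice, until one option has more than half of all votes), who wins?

Round 1: Option 1 16, Option 2 27, Option 3 24. Option 1 eliminated.
Round 2: Option 2 43, Option 3 24. Option 2 has a majority (≥34).

Option 2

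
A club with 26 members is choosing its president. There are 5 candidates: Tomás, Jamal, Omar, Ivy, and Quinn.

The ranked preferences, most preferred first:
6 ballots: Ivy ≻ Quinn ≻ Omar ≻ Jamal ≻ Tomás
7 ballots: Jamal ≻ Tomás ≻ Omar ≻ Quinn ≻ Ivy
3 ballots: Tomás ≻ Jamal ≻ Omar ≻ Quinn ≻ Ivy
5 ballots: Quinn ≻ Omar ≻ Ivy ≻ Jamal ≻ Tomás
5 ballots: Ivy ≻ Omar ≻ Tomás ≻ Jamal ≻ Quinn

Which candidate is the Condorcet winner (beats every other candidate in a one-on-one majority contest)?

Omar

Omar vs Tomás: 16–10
Omar vs Jamal: 16–10
Omar vs Ivy: 15–11
Omar vs Quinn: 15–11
Omar beats every other candidate.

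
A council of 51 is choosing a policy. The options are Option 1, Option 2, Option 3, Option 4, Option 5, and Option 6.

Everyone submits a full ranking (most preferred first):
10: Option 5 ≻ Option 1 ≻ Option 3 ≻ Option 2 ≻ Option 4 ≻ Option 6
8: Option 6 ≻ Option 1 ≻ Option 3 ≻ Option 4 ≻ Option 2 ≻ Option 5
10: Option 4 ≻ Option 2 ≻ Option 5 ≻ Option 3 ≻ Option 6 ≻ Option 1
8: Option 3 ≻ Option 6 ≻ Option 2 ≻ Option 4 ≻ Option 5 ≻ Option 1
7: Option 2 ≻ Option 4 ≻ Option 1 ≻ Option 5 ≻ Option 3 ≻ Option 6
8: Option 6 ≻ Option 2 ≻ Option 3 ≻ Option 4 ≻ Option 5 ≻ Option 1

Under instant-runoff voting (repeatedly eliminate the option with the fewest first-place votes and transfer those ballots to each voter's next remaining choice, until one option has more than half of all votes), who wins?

Round 1: Option 1 0, Option 2 7, Option 3 8, Option 4 10, Option 5 10, Option 6 16. Option 1 eliminated.
Round 2: Option 2 7, Option 3 8, Option 4 10, Option 5 10, Option 6 16. Option 2 eliminated.
Round 3: Option 3 8, Option 4 17, Option 5 10, Option 6 16. Option 3 eliminated.
Round 4: Option 4 17, Option 5 10, Option 6 24. Option 5 eliminated.
Round 5: Option 4 27, Option 6 24. Option 4 has a majority (≥26).

Option 4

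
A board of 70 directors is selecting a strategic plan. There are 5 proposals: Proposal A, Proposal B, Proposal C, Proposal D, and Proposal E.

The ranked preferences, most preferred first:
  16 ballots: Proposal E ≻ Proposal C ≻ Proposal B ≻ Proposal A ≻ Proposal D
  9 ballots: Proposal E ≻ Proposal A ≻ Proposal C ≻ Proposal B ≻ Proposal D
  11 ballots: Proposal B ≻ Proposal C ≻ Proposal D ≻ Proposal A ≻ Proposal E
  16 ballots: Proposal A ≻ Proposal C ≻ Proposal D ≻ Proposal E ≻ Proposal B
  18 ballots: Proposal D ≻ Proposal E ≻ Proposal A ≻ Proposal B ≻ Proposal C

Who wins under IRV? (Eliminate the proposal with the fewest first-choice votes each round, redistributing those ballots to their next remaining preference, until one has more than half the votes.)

Proposal D

Round 1: Proposal A 16, Proposal B 11, Proposal C 0, Proposal D 18, Proposal E 25. Proposal C eliminated.
Round 2: Proposal A 16, Proposal B 11, Proposal D 18, Proposal E 25. Proposal B eliminated.
Round 3: Proposal A 16, Proposal D 29, Proposal E 25. Proposal A eliminated.
Round 4: Proposal D 45, Proposal E 25. Proposal D has a majority (≥36).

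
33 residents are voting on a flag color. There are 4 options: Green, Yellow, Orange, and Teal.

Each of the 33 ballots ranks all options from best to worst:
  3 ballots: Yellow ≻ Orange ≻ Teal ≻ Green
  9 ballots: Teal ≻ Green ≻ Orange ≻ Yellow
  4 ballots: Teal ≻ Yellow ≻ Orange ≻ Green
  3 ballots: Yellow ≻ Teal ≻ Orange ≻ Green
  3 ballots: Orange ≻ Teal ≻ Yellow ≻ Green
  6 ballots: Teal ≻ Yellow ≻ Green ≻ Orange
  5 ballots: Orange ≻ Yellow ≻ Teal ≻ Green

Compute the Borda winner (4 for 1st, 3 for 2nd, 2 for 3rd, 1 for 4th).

Teal

Green: 3×1 + 9×3 + 4×1 + 3×1 + 3×1 + 6×2 + 5×1 = 57
Yellow: 3×4 + 9×1 + 4×3 + 3×4 + 3×2 + 6×3 + 5×3 = 84
Orange: 3×3 + 9×2 + 4×2 + 3×2 + 3×4 + 6×1 + 5×4 = 79
Teal: 3×2 + 9×4 + 4×4 + 3×3 + 3×3 + 6×4 + 5×2 = 110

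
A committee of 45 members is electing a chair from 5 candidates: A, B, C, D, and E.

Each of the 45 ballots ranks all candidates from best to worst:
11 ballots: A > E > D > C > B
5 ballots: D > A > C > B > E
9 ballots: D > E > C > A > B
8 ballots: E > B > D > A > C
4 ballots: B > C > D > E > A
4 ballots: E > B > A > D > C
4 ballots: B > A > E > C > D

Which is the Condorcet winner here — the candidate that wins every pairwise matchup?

E vs A: 25–20
E vs B: 32–13
E vs C: 36–9
E vs D: 27–18
E beats every other candidate.

E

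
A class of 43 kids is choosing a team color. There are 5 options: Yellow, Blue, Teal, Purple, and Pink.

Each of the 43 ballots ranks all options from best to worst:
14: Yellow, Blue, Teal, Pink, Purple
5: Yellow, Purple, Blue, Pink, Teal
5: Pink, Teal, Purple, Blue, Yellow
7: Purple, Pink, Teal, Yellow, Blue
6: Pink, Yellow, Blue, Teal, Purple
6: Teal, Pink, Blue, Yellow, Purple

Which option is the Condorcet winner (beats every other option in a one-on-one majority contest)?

Pink vs Yellow: 24–19
Pink vs Blue: 24–19
Pink vs Teal: 23–20
Pink vs Purple: 31–12
Pink beats every other option.

Pink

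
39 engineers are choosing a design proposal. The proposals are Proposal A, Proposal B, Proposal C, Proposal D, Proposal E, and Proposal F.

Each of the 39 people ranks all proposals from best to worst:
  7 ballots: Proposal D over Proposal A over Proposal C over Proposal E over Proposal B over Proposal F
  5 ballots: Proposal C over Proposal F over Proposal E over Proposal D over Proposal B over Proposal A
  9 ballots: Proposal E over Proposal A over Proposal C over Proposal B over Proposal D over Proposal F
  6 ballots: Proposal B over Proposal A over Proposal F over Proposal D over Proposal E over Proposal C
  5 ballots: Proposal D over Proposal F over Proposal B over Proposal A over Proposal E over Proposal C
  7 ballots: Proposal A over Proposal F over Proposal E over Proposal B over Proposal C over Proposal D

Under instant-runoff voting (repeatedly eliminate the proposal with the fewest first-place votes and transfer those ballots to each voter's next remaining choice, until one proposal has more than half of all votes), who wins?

Proposal A

Round 1: Proposal A 7, Proposal B 6, Proposal C 5, Proposal D 12, Proposal E 9, Proposal F 0. Proposal F eliminated.
Round 2: Proposal A 7, Proposal B 6, Proposal C 5, Proposal D 12, Proposal E 9. Proposal C eliminated.
Round 3: Proposal A 7, Proposal B 6, Proposal D 12, Proposal E 14. Proposal B eliminated.
Round 4: Proposal A 13, Proposal D 12, Proposal E 14. Proposal D eliminated.
Round 5: Proposal A 25, Proposal E 14. Proposal A has a majority (≥20).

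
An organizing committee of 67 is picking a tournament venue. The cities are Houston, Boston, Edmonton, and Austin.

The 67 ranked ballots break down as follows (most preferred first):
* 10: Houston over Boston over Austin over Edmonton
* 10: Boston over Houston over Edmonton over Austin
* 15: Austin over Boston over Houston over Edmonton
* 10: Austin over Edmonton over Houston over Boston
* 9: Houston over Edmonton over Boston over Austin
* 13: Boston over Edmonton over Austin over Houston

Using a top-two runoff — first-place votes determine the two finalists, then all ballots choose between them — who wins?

Round 1 first-place votes: Houston 19, Boston 23, Edmonton 0, Austin 25. Austin and Boston advance.
Runoff: Austin is ranked above Boston on 25 ballots, Boston above Austin on 42.

Boston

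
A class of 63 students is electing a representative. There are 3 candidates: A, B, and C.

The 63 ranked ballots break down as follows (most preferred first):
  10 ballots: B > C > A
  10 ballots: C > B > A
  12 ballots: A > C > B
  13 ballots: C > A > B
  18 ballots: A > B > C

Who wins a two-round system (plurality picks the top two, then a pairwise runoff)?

C

Round 1 first-place votes: A 30, B 10, C 23. A and C advance.
Runoff: A is ranked above C on 30 ballots, C above A on 33.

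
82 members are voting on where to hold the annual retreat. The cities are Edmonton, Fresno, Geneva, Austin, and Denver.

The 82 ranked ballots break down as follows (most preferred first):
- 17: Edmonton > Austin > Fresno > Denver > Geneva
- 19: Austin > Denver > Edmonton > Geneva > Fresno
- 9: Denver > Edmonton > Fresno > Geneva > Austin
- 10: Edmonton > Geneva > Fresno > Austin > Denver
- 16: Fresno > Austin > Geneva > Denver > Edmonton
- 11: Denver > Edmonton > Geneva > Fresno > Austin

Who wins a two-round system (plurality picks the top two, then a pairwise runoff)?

Round 1 first-place votes: Edmonton 27, Fresno 16, Geneva 0, Austin 19, Denver 20. Edmonton and Denver advance.
Runoff: Edmonton is ranked above Denver on 27 ballots, Denver above Edmonton on 55.

Denver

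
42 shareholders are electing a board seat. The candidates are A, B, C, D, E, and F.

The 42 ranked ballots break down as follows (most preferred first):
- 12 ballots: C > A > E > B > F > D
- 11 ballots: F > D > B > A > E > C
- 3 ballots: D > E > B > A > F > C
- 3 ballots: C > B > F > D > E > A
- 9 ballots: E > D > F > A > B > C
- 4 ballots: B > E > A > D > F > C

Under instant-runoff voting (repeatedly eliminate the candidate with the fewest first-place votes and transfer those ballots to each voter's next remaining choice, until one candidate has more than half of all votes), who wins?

E

Round 1: A 0, B 4, C 15, D 3, E 9, F 11. A eliminated.
Round 2: B 4, C 15, D 3, E 9, F 11. D eliminated.
Round 3: B 4, C 15, E 12, F 11. B eliminated.
Round 4: C 15, E 16, F 11. F eliminated.
Round 5: C 15, E 27. E has a majority (≥22).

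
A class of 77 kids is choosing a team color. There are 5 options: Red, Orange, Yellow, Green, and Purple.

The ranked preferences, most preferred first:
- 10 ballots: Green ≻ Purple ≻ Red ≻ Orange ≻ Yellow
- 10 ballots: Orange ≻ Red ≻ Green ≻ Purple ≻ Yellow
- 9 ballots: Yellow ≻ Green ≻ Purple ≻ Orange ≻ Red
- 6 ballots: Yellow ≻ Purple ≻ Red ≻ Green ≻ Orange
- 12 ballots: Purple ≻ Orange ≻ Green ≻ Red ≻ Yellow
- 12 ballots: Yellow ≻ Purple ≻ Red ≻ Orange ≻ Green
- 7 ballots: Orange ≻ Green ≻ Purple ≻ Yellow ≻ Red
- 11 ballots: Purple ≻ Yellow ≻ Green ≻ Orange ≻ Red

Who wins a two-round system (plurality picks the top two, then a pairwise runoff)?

Purple

Round 1 first-place votes: Red 0, Orange 17, Yellow 27, Green 10, Purple 23. Yellow and Purple advance.
Runoff: Yellow is ranked above Purple on 27 ballots, Purple above Yellow on 50.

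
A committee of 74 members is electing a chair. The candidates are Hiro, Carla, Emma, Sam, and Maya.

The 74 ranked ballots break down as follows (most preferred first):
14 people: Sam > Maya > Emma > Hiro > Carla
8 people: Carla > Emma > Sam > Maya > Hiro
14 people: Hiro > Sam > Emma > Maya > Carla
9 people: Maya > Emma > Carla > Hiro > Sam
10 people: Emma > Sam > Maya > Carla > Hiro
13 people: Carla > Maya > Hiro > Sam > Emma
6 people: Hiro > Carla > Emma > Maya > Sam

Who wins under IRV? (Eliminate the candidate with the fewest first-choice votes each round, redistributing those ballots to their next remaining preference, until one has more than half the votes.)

Emma

Round 1: Hiro 20, Carla 21, Emma 10, Sam 14, Maya 9. Maya eliminated.
Round 2: Hiro 20, Carla 21, Emma 19, Sam 14. Sam eliminated.
Round 3: Hiro 20, Carla 21, Emma 33. Hiro eliminated.
Round 4: Carla 27, Emma 47. Emma has a majority (≥38).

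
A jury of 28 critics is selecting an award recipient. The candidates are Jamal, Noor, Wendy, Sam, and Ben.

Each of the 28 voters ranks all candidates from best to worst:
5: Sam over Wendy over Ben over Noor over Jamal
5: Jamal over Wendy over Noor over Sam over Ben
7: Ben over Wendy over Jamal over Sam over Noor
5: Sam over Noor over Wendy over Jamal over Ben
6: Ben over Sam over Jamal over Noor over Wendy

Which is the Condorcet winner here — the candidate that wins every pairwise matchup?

Sam vs Jamal: 16–12
Sam vs Noor: 23–5
Sam vs Wendy: 16–12
Sam vs Ben: 15–13
Sam beats every other candidate.

Sam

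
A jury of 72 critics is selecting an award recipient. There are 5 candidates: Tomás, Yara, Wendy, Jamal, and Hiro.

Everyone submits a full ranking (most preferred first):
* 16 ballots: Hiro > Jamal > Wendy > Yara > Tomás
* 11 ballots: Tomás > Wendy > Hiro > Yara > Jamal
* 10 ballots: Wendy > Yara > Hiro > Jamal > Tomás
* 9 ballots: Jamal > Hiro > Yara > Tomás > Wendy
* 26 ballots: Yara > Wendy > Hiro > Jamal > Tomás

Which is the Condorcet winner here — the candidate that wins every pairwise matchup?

Wendy vs Tomás: 52–20
Wendy vs Yara: 37–35
Wendy vs Jamal: 47–25
Wendy vs Hiro: 47–25
Wendy beats every other candidate.

Wendy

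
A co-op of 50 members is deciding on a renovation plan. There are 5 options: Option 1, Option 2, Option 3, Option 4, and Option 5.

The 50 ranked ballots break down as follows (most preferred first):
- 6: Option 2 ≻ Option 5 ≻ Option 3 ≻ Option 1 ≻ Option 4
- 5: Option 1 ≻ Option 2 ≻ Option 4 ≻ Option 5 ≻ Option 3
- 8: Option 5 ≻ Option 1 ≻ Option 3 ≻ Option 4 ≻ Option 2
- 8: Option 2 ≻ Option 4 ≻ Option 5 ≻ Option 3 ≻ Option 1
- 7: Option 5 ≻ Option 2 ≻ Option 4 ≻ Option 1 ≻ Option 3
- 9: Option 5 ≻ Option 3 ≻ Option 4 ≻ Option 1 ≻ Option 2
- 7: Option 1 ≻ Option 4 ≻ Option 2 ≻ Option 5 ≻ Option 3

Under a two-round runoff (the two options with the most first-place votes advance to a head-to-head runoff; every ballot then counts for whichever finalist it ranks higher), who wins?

Option 2

Round 1 first-place votes: Option 1 12, Option 2 14, Option 3 0, Option 4 0, Option 5 24. Option 5 and Option 2 advance.
Runoff: Option 5 is ranked above Option 2 on 24 ballots, Option 2 above Option 5 on 26.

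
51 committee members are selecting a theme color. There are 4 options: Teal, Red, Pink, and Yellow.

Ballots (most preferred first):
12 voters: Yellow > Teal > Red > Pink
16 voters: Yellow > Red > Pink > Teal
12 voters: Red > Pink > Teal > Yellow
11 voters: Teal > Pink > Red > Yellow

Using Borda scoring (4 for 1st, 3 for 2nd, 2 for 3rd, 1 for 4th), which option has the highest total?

Red

Teal: 12×3 + 16×1 + 12×2 + 11×4 = 120
Red: 12×2 + 16×3 + 12×4 + 11×2 = 142
Pink: 12×1 + 16×2 + 12×3 + 11×3 = 113
Yellow: 12×4 + 16×4 + 12×1 + 11×1 = 135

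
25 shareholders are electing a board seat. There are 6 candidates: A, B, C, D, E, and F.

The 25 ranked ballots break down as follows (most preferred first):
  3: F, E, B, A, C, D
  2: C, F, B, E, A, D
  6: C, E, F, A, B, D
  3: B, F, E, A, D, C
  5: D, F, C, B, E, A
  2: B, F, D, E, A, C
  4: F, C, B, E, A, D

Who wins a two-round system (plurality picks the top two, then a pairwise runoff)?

Round 1 first-place votes: A 0, B 5, C 8, D 5, E 0, F 7. C and F advance.
Runoff: C is ranked above F on 8 ballots, F above C on 17.

F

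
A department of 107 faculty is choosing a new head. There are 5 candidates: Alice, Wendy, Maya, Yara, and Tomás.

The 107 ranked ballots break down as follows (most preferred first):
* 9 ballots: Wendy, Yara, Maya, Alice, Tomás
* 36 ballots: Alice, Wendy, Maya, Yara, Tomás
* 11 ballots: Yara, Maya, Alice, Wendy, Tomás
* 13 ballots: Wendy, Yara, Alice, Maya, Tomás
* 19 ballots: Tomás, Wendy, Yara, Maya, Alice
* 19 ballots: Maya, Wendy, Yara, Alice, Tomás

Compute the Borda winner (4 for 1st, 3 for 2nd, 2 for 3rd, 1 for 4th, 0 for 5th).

Wendy

Alice: 9×1 + 36×4 + 11×2 + 13×2 + 19×0 + 19×1 = 220
Wendy: 9×4 + 36×3 + 11×1 + 13×4 + 19×3 + 19×3 = 321
Maya: 9×2 + 36×2 + 11×3 + 13×1 + 19×1 + 19×4 = 231
Yara: 9×3 + 36×1 + 11×4 + 13×3 + 19×2 + 19×2 = 222
Tomás: 9×0 + 36×0 + 11×0 + 13×0 + 19×4 + 19×0 = 76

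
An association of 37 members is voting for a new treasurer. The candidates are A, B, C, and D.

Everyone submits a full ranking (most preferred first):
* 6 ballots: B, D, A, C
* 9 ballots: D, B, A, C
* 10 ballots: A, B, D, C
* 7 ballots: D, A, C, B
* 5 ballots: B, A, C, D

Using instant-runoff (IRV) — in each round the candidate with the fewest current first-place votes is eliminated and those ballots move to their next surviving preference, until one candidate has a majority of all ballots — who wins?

B

Round 1: A 10, B 11, C 0, D 16. C eliminated.
Round 2: A 10, B 11, D 16. A eliminated.
Round 3: B 21, D 16. B has a majority (≥19).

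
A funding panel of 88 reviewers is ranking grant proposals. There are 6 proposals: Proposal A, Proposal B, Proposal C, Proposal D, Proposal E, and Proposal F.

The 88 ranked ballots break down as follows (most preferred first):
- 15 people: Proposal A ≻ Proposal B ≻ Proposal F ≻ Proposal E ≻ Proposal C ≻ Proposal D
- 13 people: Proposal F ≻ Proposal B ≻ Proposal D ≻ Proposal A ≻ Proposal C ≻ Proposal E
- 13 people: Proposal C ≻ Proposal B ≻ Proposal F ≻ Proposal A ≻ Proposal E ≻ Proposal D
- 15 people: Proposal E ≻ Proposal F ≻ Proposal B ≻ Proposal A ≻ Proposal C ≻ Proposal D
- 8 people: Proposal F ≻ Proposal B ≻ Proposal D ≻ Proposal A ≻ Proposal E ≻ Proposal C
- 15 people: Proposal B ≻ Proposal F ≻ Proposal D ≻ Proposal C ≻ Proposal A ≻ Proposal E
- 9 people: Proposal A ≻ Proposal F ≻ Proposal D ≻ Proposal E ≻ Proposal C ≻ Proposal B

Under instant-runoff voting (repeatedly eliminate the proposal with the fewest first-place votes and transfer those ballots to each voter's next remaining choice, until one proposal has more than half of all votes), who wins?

Proposal F

Round 1: Proposal A 24, Proposal B 15, Proposal C 13, Proposal D 0, Proposal E 15, Proposal F 21. Proposal D eliminated.
Round 2: Proposal A 24, Proposal B 15, Proposal C 13, Proposal E 15, Proposal F 21. Proposal C eliminated.
Round 3: Proposal A 24, Proposal B 28, Proposal E 15, Proposal F 21. Proposal E eliminated.
Round 4: Proposal A 24, Proposal B 28, Proposal F 36. Proposal A eliminated.
Round 5: Proposal B 43, Proposal F 45. Proposal F has a majority (≥45).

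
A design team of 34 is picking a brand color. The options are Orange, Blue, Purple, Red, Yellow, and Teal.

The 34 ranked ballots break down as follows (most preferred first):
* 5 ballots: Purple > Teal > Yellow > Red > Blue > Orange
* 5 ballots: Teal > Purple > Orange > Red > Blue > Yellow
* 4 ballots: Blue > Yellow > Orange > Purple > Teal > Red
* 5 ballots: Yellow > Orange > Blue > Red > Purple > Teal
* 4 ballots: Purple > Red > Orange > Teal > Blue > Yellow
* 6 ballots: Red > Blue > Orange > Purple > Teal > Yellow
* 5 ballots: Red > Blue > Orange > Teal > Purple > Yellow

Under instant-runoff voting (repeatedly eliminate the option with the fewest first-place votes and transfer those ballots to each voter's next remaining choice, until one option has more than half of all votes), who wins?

Round 1: Orange 0, Blue 4, Purple 9, Red 11, Yellow 5, Teal 5. Orange eliminated.
Round 2: Blue 4, Purple 9, Red 11, Yellow 5, Teal 5. Blue eliminated.
Round 3: Purple 9, Red 11, Yellow 9, Teal 5. Teal eliminated.
Round 4: Purple 14, Red 11, Yellow 9. Yellow eliminated.
Round 5: Purple 18, Red 16. Purple has a majority (≥18).

Purple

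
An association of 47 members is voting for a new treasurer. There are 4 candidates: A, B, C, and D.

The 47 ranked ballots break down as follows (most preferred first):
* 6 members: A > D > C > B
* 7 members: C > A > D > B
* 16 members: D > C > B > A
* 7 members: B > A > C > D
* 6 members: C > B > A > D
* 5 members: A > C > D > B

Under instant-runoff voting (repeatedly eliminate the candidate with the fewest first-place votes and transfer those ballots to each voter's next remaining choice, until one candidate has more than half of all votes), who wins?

Round 1: A 11, B 7, C 13, D 16. B eliminated.
Round 2: A 18, C 13, D 16. C eliminated.
Round 3: A 31, D 16. A has a majority (≥24).

A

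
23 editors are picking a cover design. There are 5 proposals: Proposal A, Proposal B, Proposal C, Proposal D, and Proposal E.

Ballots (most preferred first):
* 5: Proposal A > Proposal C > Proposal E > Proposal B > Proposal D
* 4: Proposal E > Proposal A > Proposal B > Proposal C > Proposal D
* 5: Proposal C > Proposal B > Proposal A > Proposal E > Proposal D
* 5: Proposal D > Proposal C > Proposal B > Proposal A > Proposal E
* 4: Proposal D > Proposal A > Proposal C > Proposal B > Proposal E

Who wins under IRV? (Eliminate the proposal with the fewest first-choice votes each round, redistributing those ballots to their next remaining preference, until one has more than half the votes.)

Proposal A

Round 1: Proposal A 5, Proposal B 0, Proposal C 5, Proposal D 9, Proposal E 4. Proposal B eliminated.
Round 2: Proposal A 5, Proposal C 5, Proposal D 9, Proposal E 4. Proposal E eliminated.
Round 3: Proposal A 9, Proposal C 5, Proposal D 9. Proposal C eliminated.
Round 4: Proposal A 14, Proposal D 9. Proposal A has a majority (≥12).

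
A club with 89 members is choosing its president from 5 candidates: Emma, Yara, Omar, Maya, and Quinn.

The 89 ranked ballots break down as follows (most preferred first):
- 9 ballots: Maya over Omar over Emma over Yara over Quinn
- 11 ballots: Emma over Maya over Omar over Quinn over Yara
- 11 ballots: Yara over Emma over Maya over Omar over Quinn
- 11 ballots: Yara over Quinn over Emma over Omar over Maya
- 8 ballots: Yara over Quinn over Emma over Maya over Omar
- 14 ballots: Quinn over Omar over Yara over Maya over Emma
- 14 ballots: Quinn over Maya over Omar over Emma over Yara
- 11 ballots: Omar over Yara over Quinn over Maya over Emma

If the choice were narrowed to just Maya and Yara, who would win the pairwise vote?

Maya is ranked above Yara on 34 ballots; Yara above Maya on 55.

Yara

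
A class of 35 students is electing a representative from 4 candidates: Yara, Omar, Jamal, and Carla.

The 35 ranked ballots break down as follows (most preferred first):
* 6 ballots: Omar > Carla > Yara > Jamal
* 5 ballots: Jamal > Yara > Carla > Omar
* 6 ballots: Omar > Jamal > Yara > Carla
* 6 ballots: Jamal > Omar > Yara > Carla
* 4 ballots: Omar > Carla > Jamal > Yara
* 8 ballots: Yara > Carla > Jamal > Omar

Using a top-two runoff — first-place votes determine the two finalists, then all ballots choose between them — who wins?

Round 1 first-place votes: Yara 8, Omar 16, Jamal 11, Carla 0. Omar and Jamal advance.
Runoff: Omar is ranked above Jamal on 16 ballots, Jamal above Omar on 19.

Jamal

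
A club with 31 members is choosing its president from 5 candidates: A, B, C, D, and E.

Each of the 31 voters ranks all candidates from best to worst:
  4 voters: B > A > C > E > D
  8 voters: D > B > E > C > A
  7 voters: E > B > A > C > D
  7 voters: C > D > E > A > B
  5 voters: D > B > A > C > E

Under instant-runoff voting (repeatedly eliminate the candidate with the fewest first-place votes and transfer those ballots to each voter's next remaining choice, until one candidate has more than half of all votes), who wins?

C

Round 1: A 0, B 4, C 7, D 13, E 7. A eliminated.
Round 2: B 4, C 7, D 13, E 7. B eliminated.
Round 3: C 11, D 13, E 7. E eliminated.
Round 4: C 18, D 13. C has a majority (≥16).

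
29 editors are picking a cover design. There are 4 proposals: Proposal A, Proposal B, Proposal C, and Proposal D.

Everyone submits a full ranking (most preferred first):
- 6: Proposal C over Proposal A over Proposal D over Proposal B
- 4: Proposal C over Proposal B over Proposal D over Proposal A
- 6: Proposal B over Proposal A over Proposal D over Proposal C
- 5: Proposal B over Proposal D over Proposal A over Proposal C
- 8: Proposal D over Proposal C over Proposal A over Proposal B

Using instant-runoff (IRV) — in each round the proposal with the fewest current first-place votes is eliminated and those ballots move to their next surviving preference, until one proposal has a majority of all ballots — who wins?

Proposal C

Round 1: Proposal A 0, Proposal B 11, Proposal C 10, Proposal D 8. Proposal A eliminated.
Round 2: Proposal B 11, Proposal C 10, Proposal D 8. Proposal D eliminated.
Round 3: Proposal B 11, Proposal C 18. Proposal C has a majority (≥15).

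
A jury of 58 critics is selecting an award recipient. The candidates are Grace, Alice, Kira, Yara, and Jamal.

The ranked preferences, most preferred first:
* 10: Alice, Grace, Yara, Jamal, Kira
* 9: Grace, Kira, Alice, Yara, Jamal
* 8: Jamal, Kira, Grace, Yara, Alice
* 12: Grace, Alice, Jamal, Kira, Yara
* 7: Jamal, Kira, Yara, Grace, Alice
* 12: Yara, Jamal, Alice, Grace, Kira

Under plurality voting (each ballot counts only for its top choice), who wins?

Grace

First-place votes: Grace 21, Alice 10, Kira 0, Yara 12, Jamal 15.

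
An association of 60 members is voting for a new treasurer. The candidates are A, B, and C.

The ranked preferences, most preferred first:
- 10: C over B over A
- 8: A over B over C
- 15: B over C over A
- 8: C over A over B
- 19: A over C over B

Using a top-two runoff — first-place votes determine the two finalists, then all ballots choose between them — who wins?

C

Round 1 first-place votes: A 27, B 15, C 18. A and C advance.
Runoff: A is ranked above C on 27 ballots, C above A on 33.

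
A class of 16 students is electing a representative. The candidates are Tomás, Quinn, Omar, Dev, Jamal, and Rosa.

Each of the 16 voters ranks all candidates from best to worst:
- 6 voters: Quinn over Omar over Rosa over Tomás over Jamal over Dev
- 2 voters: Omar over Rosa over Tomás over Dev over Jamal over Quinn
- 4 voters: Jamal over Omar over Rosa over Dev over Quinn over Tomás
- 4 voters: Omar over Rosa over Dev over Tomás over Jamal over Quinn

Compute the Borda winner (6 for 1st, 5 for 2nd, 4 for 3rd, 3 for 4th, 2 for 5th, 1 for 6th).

Omar

Tomás: 6×3 + 2×4 + 4×1 + 4×3 = 42
Quinn: 6×6 + 2×1 + 4×2 + 4×1 = 50
Omar: 6×5 + 2×6 + 4×5 + 4×6 = 86
Dev: 6×1 + 2×3 + 4×3 + 4×4 = 40
Jamal: 6×2 + 2×2 + 4×6 + 4×2 = 48
Rosa: 6×4 + 2×5 + 4×4 + 4×5 = 70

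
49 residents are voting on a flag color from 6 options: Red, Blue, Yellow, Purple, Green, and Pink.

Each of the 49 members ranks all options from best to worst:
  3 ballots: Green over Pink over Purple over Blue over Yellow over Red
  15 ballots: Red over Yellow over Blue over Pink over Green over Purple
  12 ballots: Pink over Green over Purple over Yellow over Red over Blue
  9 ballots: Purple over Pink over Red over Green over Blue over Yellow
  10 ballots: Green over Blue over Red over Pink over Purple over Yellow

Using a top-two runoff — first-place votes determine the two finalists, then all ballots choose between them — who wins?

Round 1 first-place votes: Red 15, Blue 0, Yellow 0, Purple 9, Green 13, Pink 12. Red and Green advance.
Runoff: Red is ranked above Green on 24 ballots, Green above Red on 25.

Green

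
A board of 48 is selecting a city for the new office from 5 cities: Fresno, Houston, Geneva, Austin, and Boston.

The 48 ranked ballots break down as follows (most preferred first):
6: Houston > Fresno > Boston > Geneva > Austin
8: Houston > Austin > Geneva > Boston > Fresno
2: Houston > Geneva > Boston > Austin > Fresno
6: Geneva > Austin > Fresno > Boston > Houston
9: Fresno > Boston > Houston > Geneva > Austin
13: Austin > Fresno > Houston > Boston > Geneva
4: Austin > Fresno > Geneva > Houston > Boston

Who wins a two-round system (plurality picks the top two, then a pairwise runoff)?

Houston

Round 1 first-place votes: Fresno 9, Houston 16, Geneva 6, Austin 17, Boston 0. Austin and Houston advance.
Runoff: Austin is ranked above Houston on 23 ballots, Houston above Austin on 25.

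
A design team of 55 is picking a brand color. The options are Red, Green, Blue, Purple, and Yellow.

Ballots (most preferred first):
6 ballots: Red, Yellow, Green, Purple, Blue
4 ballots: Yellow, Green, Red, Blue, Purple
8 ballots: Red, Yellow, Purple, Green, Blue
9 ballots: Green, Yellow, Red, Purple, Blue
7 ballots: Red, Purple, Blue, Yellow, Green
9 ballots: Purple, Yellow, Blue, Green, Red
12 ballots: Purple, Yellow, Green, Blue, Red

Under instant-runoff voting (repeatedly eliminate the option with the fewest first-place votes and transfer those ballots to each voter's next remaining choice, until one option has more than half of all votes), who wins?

Red

Round 1: Red 21, Green 9, Blue 0, Purple 21, Yellow 4. Blue eliminated.
Round 2: Red 21, Green 9, Purple 21, Yellow 4. Yellow eliminated.
Round 3: Red 21, Green 13, Purple 21. Green eliminated.
Round 4: Red 34, Purple 21. Red has a majority (≥28).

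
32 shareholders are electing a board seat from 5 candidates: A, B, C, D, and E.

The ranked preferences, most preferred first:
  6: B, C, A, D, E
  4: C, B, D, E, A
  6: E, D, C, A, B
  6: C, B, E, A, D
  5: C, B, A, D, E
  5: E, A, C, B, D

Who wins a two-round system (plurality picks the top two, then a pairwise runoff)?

Round 1 first-place votes: A 0, B 6, C 15, D 0, E 11. C and E advance.
Runoff: C is ranked above E on 21 ballots, E above C on 11.

C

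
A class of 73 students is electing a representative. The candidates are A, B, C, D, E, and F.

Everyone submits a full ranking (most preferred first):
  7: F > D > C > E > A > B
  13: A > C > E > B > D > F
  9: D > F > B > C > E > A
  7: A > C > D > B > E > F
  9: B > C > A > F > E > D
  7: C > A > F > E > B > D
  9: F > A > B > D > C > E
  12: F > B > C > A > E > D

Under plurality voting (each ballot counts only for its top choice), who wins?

F

First-place votes: A 20, B 9, C 7, D 9, E 0, F 28.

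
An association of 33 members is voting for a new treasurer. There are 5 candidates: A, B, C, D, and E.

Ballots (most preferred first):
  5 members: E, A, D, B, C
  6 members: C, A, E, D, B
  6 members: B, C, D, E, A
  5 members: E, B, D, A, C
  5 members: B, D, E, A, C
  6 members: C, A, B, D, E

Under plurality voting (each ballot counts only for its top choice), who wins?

C

First-place votes: A 0, B 11, C 12, D 0, E 10.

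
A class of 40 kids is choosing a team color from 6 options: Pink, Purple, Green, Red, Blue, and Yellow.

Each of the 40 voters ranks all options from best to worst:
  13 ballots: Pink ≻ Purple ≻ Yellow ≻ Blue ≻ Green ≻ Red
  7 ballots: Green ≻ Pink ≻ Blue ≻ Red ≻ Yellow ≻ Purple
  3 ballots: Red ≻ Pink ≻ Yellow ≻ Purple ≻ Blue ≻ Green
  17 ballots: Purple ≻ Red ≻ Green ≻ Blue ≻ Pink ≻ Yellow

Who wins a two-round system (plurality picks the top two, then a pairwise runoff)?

Pink

Round 1 first-place votes: Pink 13, Purple 17, Green 7, Red 3, Blue 0, Yellow 0. Purple and Pink advance.
Runoff: Purple is ranked above Pink on 17 ballots, Pink above Purple on 23.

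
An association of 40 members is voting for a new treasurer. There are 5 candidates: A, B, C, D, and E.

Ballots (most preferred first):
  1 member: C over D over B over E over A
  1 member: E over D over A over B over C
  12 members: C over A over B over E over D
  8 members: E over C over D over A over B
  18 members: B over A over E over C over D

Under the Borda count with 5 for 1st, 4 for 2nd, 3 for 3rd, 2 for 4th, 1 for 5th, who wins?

A: 1×1 + 1×3 + 12×4 + 8×2 + 18×4 = 140
B: 1×3 + 1×2 + 12×3 + 8×1 + 18×5 = 139
C: 1×5 + 1×1 + 12×5 + 8×4 + 18×2 = 134
D: 1×4 + 1×4 + 12×1 + 8×3 + 18×1 = 62
E: 1×2 + 1×5 + 12×2 + 8×5 + 18×3 = 125

A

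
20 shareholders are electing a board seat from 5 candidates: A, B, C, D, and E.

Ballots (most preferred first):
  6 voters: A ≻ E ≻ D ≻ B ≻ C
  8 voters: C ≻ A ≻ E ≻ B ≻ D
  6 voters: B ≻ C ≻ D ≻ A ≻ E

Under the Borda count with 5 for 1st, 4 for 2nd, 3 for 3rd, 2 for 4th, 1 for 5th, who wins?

A: 6×5 + 8×4 + 6×2 = 74
B: 6×2 + 8×2 + 6×5 = 58
C: 6×1 + 8×5 + 6×4 = 70
D: 6×3 + 8×1 + 6×3 = 44
E: 6×4 + 8×3 + 6×1 = 54

A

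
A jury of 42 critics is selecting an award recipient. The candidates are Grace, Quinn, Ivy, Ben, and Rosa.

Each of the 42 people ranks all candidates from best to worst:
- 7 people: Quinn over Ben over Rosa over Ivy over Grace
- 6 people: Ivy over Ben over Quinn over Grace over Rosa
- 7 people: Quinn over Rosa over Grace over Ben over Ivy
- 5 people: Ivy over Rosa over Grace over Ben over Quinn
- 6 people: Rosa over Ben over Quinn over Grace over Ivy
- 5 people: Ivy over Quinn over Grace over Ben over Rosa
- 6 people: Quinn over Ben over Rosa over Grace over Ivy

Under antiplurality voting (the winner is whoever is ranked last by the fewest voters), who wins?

Ben

Last-place votes: Grace 7, Quinn 5, Ivy 19, Ben 0, Rosa 11.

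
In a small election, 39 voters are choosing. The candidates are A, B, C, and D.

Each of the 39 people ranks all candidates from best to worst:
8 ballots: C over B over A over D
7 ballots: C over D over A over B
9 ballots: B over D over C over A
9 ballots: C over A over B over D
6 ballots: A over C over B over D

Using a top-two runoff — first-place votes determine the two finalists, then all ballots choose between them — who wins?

C

Round 1 first-place votes: A 6, B 9, C 24, D 0. C and B advance.
Runoff: C is ranked above B on 30 ballots, B above C on 9.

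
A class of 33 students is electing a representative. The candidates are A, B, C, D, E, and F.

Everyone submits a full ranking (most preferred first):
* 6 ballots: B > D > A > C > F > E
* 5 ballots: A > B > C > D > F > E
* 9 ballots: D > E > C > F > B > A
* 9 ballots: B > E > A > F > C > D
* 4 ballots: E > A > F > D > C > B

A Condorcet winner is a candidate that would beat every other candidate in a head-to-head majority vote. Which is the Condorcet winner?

B vs A: 24–9
B vs C: 20–13
B vs D: 20–13
B vs E: 20–13
B vs F: 20–13
B beats every other candidate.

B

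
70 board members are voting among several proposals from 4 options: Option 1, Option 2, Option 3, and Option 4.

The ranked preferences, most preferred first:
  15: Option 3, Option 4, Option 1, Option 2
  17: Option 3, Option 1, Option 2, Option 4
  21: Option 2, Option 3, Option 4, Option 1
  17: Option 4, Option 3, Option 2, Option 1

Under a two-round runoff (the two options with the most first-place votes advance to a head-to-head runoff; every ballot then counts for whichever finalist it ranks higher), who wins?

Round 1 first-place votes: Option 1 0, Option 2 21, Option 3 32, Option 4 17. Option 3 and Option 2 advance.
Runoff: Option 3 is ranked above Option 2 on 49 ballots, Option 2 above Option 3 on 21.

Option 3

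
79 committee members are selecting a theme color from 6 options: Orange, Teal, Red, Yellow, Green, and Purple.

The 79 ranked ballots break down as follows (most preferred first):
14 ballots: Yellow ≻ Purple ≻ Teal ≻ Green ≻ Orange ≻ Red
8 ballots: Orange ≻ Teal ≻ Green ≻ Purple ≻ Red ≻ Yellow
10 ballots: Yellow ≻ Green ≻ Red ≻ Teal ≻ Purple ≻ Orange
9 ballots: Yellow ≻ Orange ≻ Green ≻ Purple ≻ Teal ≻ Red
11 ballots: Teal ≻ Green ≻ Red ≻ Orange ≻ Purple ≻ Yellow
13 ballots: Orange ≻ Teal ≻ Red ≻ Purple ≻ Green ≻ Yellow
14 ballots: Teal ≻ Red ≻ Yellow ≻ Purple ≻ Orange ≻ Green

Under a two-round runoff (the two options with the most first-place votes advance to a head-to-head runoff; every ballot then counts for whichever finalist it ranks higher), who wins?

Round 1 first-place votes: Orange 21, Teal 25, Red 0, Yellow 33, Green 0, Purple 0. Yellow and Teal advance.
Runoff: Yellow is ranked above Teal on 33 ballots, Teal above Yellow on 46.

Teal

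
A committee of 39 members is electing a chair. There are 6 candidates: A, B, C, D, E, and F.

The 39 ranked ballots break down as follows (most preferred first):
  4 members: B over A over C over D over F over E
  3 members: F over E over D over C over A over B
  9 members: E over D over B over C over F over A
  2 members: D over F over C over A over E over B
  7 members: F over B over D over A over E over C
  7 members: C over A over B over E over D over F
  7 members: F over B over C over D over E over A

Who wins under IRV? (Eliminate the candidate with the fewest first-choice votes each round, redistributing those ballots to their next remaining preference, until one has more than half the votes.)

C

Round 1: A 0, B 4, C 7, D 2, E 9, F 17. A eliminated.
Round 2: B 4, C 7, D 2, E 9, F 17. D eliminated.
Round 3: B 4, C 7, E 9, F 19. B eliminated.
Round 4: C 11, E 9, F 19. E eliminated.
Round 5: C 20, F 19. C has a majority (≥20).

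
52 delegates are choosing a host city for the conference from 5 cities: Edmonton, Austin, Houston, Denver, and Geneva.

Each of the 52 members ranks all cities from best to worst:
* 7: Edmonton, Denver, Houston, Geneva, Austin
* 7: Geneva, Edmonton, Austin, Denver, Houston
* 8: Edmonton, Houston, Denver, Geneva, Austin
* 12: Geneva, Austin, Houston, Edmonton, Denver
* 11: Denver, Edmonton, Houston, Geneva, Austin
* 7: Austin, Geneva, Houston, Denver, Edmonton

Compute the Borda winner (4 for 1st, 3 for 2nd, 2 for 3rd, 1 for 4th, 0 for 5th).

Edmonton: 7×4 + 7×3 + 8×4 + 12×1 + 11×3 + 7×0 = 126
Austin: 7×0 + 7×2 + 8×0 + 12×3 + 11×0 + 7×4 = 78
Houston: 7×2 + 7×0 + 8×3 + 12×2 + 11×2 + 7×2 = 98
Denver: 7×3 + 7×1 + 8×2 + 12×0 + 11×4 + 7×1 = 95
Geneva: 7×1 + 7×4 + 8×1 + 12×4 + 11×1 + 7×3 = 123

Edmonton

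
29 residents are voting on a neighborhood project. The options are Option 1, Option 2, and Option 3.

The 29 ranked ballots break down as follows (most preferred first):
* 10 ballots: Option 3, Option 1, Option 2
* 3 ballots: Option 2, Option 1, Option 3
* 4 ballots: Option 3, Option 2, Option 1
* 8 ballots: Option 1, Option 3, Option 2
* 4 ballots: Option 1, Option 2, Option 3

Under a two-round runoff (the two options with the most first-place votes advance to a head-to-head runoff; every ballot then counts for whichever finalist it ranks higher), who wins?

Round 1 first-place votes: Option 1 12, Option 2 3, Option 3 14. Option 3 and Option 1 advance.
Runoff: Option 3 is ranked above Option 1 on 14 ballots, Option 1 above Option 3 on 15.

Option 1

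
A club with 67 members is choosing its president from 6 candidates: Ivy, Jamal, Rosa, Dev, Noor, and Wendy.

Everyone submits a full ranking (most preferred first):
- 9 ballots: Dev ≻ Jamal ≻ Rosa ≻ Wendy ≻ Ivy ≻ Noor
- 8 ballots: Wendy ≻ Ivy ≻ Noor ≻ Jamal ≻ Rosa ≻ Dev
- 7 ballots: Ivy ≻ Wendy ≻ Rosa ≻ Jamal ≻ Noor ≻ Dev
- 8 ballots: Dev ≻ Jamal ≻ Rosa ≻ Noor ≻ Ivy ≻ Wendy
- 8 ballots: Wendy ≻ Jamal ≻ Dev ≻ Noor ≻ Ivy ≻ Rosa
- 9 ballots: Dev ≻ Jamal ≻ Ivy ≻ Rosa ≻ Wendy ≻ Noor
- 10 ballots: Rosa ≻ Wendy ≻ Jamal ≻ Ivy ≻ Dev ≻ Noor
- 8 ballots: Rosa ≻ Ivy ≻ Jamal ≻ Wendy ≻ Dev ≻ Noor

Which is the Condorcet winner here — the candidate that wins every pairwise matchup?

Jamal

Jamal vs Ivy: 44–23
Jamal vs Rosa: 42–25
Jamal vs Dev: 41–26
Jamal vs Noor: 59–8
Jamal vs Wendy: 34–33
Jamal beats every other candidate.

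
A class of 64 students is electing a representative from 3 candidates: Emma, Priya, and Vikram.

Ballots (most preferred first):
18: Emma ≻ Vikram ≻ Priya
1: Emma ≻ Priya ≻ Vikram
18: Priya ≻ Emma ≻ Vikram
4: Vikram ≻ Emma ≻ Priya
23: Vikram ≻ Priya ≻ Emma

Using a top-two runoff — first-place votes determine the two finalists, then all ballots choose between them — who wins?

Round 1 first-place votes: Emma 19, Priya 18, Vikram 27. Vikram and Emma advance.
Runoff: Vikram is ranked above Emma on 27 ballots, Emma above Vikram on 37.

Emma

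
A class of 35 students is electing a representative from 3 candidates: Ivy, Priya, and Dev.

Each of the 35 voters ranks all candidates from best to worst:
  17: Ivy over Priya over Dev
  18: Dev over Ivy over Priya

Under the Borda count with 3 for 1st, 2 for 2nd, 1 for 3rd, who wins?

Ivy

Ivy: 17×3 + 18×2 = 87
Priya: 17×2 + 18×1 = 52
Dev: 17×1 + 18×3 = 71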